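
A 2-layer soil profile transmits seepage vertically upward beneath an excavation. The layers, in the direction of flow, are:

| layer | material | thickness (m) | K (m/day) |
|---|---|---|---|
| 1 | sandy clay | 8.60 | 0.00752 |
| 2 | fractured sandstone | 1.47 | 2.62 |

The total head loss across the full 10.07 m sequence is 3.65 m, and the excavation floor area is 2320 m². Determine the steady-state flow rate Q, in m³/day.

Flow is perpendicular to layering, so the layers act in series and the equivalent K is the thickness-weighted harmonic mean.
Total thickness L = 8.60 + 1.47 = 10.07 m.
Σ(b_i/K_i) = 8.60/0.00752 + 1.47/2.62 = 1144 d.
K_eq = L / Σ(b_i/K_i) = 10.07 / 1144 = 0.008801 m/day.
Q = K_eq · A · (Δh/L) = 0.008801 × 2320 × (3.65/10.07) = 7.401 m³/day.

7.40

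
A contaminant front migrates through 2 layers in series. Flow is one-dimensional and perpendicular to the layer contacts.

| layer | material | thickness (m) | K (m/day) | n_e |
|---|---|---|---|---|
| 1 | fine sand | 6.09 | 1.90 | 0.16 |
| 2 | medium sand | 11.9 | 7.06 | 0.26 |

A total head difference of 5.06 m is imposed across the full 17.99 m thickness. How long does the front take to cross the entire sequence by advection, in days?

With flow normal to the layers, continuity requires the same specific discharge q through every layer.
Σ(b_i/K_i) = 6.09/1.90 + 11.9/7.06 = 4.891 d.
q = Δh / Σ(b_i/K_i) = 5.06 / 4.891 = 1.035 m/day.
In each layer the seepage velocity is v_i = q/n_i, so the layer transit time is t_i = b_i·n_i / q:
  layer 1 (fine sand): t_1 = 6.09 × 0.16 / 1.035 = 0.9418 d
  layer 2 (medium sand): t_2 = 11.9 × 0.26 / 1.035 = 2.991 d
Total t = Σ t_i = 3.932 days.

3.93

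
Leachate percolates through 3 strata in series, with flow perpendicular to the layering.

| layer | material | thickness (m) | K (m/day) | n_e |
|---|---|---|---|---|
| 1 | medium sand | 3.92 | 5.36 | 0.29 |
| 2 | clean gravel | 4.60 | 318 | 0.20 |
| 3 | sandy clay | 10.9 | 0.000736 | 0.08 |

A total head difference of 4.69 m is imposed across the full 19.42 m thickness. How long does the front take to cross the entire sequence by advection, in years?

25.3

With flow normal to the layers, continuity requires the same specific discharge q through every layer.
Σ(b_i/K_i) = 3.92/5.36 + 4.60/318 + 10.9/0.000736 = 14811 d.
q = Δh / Σ(b_i/K_i) = 4.69 / 14811 = 0.0003167 m/day.
In each layer the seepage velocity is v_i = q/n_i, so the layer transit time is t_i = b_i·n_i / q:
  layer 1 (medium sand): t_1 = 3.92 × 0.29 / 0.0003167 = 3590 d
  layer 2 (clean gravel): t_2 = 4.60 × 0.20 / 0.0003167 = 2905 d
  layer 3 (sandy clay): t_3 = 10.9 × 0.08 / 0.0003167 = 2754 d
Total t = Σ t_i = 9249 days = 25.32 years.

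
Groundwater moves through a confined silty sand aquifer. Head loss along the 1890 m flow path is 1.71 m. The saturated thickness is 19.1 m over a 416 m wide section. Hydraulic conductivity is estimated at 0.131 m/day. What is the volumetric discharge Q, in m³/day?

0.942

Cross-sectional area A = 416 × 19.1 = 7946 m².
Hydraulic gradient i = Δh / L = 1.71 / 1890 = 0.0009048.
Darcy's law: Q = K · A · i = 0.1310 × 7946 × 0.0009048 = 0.9417 m³/day.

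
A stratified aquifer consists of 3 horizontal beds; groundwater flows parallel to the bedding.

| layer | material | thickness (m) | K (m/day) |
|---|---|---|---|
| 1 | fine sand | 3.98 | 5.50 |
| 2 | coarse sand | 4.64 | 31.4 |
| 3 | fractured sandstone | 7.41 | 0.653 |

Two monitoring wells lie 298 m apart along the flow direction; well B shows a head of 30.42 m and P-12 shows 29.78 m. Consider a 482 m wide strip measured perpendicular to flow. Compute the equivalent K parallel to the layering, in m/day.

Flow is parallel to layering, so each bed carries its own Darcy discharge and the transmissivities add.
Σ(K_i·b_i) = 5.50×3.98 + 31.4×4.64 + 0.653×7.41 = 172.4 m²/day.
Total thickness b = 16.03 m, so K_eq = Σ(K_i·b_i)/b = 10.76 m/day.

10.8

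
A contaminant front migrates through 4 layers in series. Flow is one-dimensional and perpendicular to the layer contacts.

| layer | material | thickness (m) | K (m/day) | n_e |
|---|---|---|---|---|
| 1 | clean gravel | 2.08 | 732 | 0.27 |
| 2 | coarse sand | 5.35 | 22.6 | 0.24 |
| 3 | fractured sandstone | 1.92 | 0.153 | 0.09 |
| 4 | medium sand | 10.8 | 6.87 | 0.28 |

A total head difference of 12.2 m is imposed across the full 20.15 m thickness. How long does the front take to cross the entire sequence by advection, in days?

5.94

With flow normal to the layers, continuity requires the same specific discharge q through every layer.
Σ(b_i/K_i) = 2.08/732 + 5.35/22.6 + 1.92/0.153 + 10.8/6.87 = 14.36 d.
q = Δh / Σ(b_i/K_i) = 12.2 / 14.36 = 0.8495 m/day.
In each layer the seepage velocity is v_i = q/n_i, so the layer transit time is t_i = b_i·n_i / q:
  layer 1 (clean gravel): t_1 = 2.08 × 0.27 / 0.8495 = 0.6611 d
  layer 2 (coarse sand): t_2 = 5.35 × 0.24 / 0.8495 = 1.511 d
  layer 3 (fractured sandstone): t_3 = 1.92 × 0.09 / 0.8495 = 0.2034 d
  layer 4 (medium sand): t_4 = 10.8 × 0.28 / 0.8495 = 3.560 d
Total t = Σ t_i = 5.935 days.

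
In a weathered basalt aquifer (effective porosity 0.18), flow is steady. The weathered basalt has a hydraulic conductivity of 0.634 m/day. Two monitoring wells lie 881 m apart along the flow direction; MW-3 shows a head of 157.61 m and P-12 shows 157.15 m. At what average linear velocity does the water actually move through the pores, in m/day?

0.00184

Hydraulic gradient i = (157.61 − 157.15) / 881 = 0.46 / 881 = 0.0005221.
Darcy flux q = K · i = 0.6340 × 0.0005221 = 0.0003310 m/day.
Seepage velocity v = q / n_e = 0.0003310 / 0.18 = 0.001839 m/day.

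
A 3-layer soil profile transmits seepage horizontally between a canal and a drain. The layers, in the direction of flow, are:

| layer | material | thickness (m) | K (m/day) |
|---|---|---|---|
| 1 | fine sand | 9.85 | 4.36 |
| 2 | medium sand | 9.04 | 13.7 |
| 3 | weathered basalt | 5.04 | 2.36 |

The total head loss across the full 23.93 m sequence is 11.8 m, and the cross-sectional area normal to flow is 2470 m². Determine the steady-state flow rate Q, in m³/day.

Flow is perpendicular to layering, so the layers act in series and the equivalent K is the thickness-weighted harmonic mean.
Total thickness L = 9.85 + 9.04 + 5.04 = 23.93 m.
Σ(b_i/K_i) = 9.85/4.36 + 9.04/13.7 + 5.04/2.36 = 5.055 d.
K_eq = L / Σ(b_i/K_i) = 23.93 / 5.055 = 4.734 m/day.
Q = K_eq · A · (Δh/L) = 4.734 × 2470 × (11.8/23.93) = 5766 m³/day.

5770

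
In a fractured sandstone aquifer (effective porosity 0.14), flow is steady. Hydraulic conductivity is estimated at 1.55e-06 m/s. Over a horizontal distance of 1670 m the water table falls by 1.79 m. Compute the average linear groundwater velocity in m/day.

Convert K: 1.55e-06 m/s × 86400 = 0.1339 m/day.
Hydraulic gradient i = Δh / L = 1.79 / 1670 = 0.001072.
Darcy flux q = K · i = 0.1339 × 0.001072 = 0.0001435 m/day.
Seepage velocity v = q / n_e = 0.0001435 / 0.14 = 0.001025 m/day.

0.00103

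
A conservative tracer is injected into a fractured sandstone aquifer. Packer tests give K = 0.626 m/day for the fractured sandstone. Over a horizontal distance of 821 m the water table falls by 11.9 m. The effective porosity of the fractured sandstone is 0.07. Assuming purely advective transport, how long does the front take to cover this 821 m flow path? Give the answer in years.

Hydraulic gradient i = Δh / L = 11.9 / 821 = 0.01449.
Darcy flux q = K · i = 0.6260 × 0.01449 = 0.009074 m/day.
Seepage velocity v = q / n_e = 0.009074 / 0.07 = 0.1296 m/day.
Travel time t = L / v = 821 / 0.1296 = 6334 days = 17.34 years.

17.3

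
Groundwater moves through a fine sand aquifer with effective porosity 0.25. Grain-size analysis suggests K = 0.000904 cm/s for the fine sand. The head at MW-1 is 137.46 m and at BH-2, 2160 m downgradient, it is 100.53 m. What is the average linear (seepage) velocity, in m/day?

Convert K: 0.000904 cm/s × 864 = 0.7811 m/day.
Hydraulic gradient i = (137.46 − 100.53) / 2160 = 36.93 / 2160 = 0.01710.
Darcy flux q = K · i = 0.7811 × 0.01710 = 0.01335 m/day.
Seepage velocity v = q / n_e = 0.01335 / 0.25 = 0.05342 m/day.

0.0534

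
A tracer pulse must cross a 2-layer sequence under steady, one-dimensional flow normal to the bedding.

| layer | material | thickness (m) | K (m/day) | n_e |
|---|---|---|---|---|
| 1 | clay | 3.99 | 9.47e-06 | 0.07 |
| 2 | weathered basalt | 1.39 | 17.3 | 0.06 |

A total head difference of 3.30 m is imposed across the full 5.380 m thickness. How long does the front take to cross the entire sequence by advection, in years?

With flow normal to the layers, continuity requires the same specific discharge q through every layer.
Σ(b_i/K_i) = 3.99/9.47e-06 + 1.39/17.3 = 4.213e+05 d.
q = Δh / Σ(b_i/K_i) = 3.30 / 4.213e+05 = 7.832e-06 m/day.
In each layer the seepage velocity is v_i = q/n_i, so the layer transit time is t_i = b_i·n_i / q:
  layer 1 (clay): t_1 = 3.99 × 0.07 / 7.832e-06 = 35660 d
  layer 2 (weathered basalt): t_2 = 1.39 × 0.06 / 7.832e-06 = 10648 d
Total t = Σ t_i = 46308 days = 126.8 years.

127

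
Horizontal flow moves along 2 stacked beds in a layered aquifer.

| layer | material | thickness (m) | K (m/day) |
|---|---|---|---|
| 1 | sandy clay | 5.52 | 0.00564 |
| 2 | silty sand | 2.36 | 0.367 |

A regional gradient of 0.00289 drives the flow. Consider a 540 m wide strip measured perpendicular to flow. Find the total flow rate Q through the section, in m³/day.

1.40

Flow is parallel to layering, so each bed carries its own Darcy discharge and the transmissivities add.
Σ(K_i·b_i) = 0.00564×5.52 + 0.367×2.36 = 0.8973 m²/day.
Hydraulic gradient i = 0.00289.
Q = Σ(K_i·b_i) · W · i = 0.8973 × 540 × 0.002890 = 1.400 m³/day.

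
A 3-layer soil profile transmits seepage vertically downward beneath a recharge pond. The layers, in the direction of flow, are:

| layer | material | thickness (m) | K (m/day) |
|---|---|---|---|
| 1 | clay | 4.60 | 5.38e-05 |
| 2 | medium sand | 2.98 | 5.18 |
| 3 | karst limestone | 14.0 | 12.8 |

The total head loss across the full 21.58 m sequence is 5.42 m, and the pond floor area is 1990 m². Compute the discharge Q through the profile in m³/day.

Flow is perpendicular to layering, so the layers act in series and the equivalent K is the thickness-weighted harmonic mean.
Total thickness L = 4.60 + 2.98 + 14.0 = 21.58 m.
Σ(b_i/K_i) = 4.60/5.38e-05 + 2.98/5.18 + 14.0/12.8 = 85504 d.
K_eq = L / Σ(b_i/K_i) = 21.58 / 85504 = 0.0002524 m/day.
Q = K_eq · A · (Δh/L) = 0.0002524 × 1990 × (5.42/21.58) = 0.1261 m³/day.

0.126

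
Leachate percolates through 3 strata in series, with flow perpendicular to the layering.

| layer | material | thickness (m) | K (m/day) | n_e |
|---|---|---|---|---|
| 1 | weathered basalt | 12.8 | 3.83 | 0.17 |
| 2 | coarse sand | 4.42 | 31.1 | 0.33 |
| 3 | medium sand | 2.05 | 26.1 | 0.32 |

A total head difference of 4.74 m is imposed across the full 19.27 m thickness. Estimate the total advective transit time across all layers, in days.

3.22

With flow normal to the layers, continuity requires the same specific discharge q through every layer.
Σ(b_i/K_i) = 12.8/3.83 + 4.42/31.1 + 2.05/26.1 = 3.563 d.
q = Δh / Σ(b_i/K_i) = 4.74 / 3.563 = 1.330 m/day.
In each layer the seepage velocity is v_i = q/n_i, so the layer transit time is t_i = b_i·n_i / q:
  layer 1 (weathered basalt): t_1 = 12.8 × 0.17 / 1.330 = 1.636 d
  layer 2 (coarse sand): t_2 = 4.42 × 0.33 / 1.330 = 1.096 d
  layer 3 (medium sand): t_3 = 2.05 × 0.32 / 1.330 = 0.4931 d
Total t = Σ t_i = 3.225 days.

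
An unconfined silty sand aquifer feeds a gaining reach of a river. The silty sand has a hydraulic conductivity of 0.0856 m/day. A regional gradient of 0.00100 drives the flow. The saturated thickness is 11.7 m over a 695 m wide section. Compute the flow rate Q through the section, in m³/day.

0.696

Cross-sectional area A = 695 × 11.7 = 8131 m².
Hydraulic gradient i = 0.00100.
Darcy's law: Q = K · A · i = 0.08560 × 8131 × 0.001000 = 0.6961 m³/day.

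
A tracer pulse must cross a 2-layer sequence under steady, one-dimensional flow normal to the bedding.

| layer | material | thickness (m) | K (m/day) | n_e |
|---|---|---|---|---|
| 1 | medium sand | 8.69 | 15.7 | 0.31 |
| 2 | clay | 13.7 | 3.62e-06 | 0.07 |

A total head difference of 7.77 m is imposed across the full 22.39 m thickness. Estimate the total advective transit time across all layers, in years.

With flow normal to the layers, continuity requires the same specific discharge q through every layer.
Σ(b_i/K_i) = 8.69/15.7 + 13.7/3.62e-06 = 3.785e+06 d.
q = Δh / Σ(b_i/K_i) = 7.77 / 3.785e+06 = 2.053e-06 m/day.
In each layer the seepage velocity is v_i = q/n_i, so the layer transit time is t_i = b_i·n_i / q:
  layer 1 (medium sand): t_1 = 8.69 × 0.31 / 2.053e-06 = 1.312e+06 d
  layer 2 (clay): t_2 = 13.7 × 0.07 / 2.053e-06 = 4.671e+05 d
Total t = Σ t_i = 1.779e+06 days = 4871 years.

4870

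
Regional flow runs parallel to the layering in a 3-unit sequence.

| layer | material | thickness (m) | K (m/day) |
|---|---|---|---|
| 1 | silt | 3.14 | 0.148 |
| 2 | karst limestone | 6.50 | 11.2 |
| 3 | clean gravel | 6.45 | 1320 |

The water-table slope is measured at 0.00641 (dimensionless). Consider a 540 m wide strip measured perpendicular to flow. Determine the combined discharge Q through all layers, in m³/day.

29700

Flow is parallel to layering, so each bed carries its own Darcy discharge and the transmissivities add.
Σ(K_i·b_i) = 0.148×3.14 + 11.2×6.50 + 1320×6.45 = 8587 m²/day.
Hydraulic gradient i = 0.00641.
Q = Σ(K_i·b_i) · W · i = 8587 × 540 × 0.006410 = 29724 m³/day.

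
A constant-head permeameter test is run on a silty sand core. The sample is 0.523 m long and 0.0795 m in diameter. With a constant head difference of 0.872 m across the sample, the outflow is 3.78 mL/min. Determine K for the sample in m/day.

Cross-sectional area A = π·(d/2)² = π × (0.0795/2)² = 0.004964 m².
Convert discharge: 3.78 mL/min = 6.300e-08 m³/s.
Darcy's law rearranged: K = Q·L / (A·Δh) = 6.300e-08 × 0.523 / (0.004964 × 0.872) = 7.612e-06 m/s = 0.6577 m/day.

0.658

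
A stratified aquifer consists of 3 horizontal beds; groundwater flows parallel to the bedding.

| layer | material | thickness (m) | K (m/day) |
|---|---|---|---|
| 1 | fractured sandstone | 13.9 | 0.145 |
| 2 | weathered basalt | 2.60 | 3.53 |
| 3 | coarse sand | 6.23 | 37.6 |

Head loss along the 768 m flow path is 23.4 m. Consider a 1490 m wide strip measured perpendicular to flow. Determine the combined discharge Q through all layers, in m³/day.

Flow is parallel to layering, so each bed carries its own Darcy discharge and the transmissivities add.
Σ(K_i·b_i) = 0.145×13.9 + 3.53×2.60 + 37.6×6.23 = 245.4 m²/day.
Hydraulic gradient i = Δh / L = 23.4 / 768 = 0.03047.
Q = Σ(K_i·b_i) · W · i = 245.4 × 1490 × 0.03047 = 11143 m³/day.

11100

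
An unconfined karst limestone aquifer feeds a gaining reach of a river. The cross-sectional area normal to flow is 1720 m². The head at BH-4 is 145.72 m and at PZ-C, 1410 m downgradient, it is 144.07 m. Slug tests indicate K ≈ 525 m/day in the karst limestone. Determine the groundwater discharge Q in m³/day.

1060

Hydraulic gradient i = (145.72 − 144.07) / 1410 = 1.65 / 1410 = 0.001170.
Darcy's law: Q = K · A · i = 525.0 × 1720 × 0.001170 = 1057 m³/day.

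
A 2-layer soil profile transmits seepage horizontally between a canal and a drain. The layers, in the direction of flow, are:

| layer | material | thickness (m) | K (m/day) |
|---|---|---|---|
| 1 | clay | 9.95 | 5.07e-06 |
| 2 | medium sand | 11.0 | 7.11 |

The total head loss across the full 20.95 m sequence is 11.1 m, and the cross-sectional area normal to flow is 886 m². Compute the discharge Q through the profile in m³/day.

0.00501

Flow is perpendicular to layering, so the layers act in series and the equivalent K is the thickness-weighted harmonic mean.
Total thickness L = 9.95 + 11.0 = 20.95 m.
Σ(b_i/K_i) = 9.95/5.07e-06 + 11.0/7.11 = 1.963e+06 d.
K_eq = L / Σ(b_i/K_i) = 20.95 / 1.963e+06 = 1.068e-05 m/day.
Q = K_eq · A · (Δh/L) = 1.068e-05 × 886 × (11.1/20.95) = 0.005011 m³/day.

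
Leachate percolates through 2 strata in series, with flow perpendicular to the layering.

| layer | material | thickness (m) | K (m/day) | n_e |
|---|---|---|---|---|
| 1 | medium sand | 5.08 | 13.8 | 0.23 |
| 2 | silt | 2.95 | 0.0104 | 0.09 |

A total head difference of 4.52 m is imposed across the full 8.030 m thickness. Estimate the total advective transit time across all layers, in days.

With flow normal to the layers, continuity requires the same specific discharge q through every layer.
Σ(b_i/K_i) = 5.08/13.8 + 2.95/0.0104 = 284.0 d.
q = Δh / Σ(b_i/K_i) = 4.52 / 284.0 = 0.01591 m/day.
In each layer the seepage velocity is v_i = q/n_i, so the layer transit time is t_i = b_i·n_i / q:
  layer 1 (medium sand): t_1 = 5.08 × 0.23 / 0.01591 = 73.42 d
  layer 2 (silt): t_2 = 2.95 × 0.09 / 0.01591 = 16.68 d
Total t = Σ t_i = 90.10 days.

90.1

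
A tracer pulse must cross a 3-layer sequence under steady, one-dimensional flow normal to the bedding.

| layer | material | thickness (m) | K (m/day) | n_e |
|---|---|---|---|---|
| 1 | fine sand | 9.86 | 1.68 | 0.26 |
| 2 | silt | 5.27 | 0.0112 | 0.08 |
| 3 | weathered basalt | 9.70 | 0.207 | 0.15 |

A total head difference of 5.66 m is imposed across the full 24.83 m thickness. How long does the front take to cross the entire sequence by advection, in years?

1.12

With flow normal to the layers, continuity requires the same specific discharge q through every layer.
Σ(b_i/K_i) = 9.86/1.68 + 5.27/0.0112 + 9.70/0.207 = 523.3 d.
q = Δh / Σ(b_i/K_i) = 5.66 / 523.3 = 0.01082 m/day.
In each layer the seepage velocity is v_i = q/n_i, so the layer transit time is t_i = b_i·n_i / q:
  layer 1 (fine sand): t_1 = 9.86 × 0.26 / 0.01082 = 237.0 d
  layer 2 (silt): t_2 = 5.27 × 0.08 / 0.01082 = 38.98 d
  layer 3 (weathered basalt): t_3 = 9.70 × 0.15 / 0.01082 = 134.5 d
Total t = Σ t_i = 410.5 days = 1.124 years.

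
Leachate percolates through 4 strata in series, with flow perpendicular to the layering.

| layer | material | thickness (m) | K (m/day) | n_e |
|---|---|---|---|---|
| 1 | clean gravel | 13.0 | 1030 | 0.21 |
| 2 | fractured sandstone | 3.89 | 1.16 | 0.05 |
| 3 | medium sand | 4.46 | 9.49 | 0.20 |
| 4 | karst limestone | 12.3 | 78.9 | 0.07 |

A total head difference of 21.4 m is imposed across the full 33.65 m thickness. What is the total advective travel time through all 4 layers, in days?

With flow normal to the layers, continuity requires the same specific discharge q through every layer.
Σ(b_i/K_i) = 13.0/1030 + 3.89/1.16 + 4.46/9.49 + 12.3/78.9 = 3.992 d.
q = Δh / Σ(b_i/K_i) = 21.4 / 3.992 = 5.361 m/day.
In each layer the seepage velocity is v_i = q/n_i, so the layer transit time is t_i = b_i·n_i / q:
  layer 1 (clean gravel): t_1 = 13.0 × 0.21 / 5.361 = 0.5093 d
  layer 2 (fractured sandstone): t_2 = 3.89 × 0.05 / 5.361 = 0.03628 d
  layer 3 (medium sand): t_3 = 4.46 × 0.20 / 5.361 = 0.1664 d
  layer 4 (karst limestone): t_4 = 12.3 × 0.07 / 5.361 = 0.1606 d
Total t = Σ t_i = 0.8725 days.

0.873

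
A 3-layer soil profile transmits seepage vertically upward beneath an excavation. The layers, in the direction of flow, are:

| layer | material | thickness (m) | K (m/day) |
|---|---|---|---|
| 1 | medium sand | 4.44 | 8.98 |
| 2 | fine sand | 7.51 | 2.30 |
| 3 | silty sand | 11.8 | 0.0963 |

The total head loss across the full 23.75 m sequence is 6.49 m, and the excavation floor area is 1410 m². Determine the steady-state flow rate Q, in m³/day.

72.5

Flow is perpendicular to layering, so the layers act in series and the equivalent K is the thickness-weighted harmonic mean.
Total thickness L = 4.44 + 7.51 + 11.8 = 23.75 m.
Σ(b_i/K_i) = 4.44/8.98 + 7.51/2.30 + 11.8/0.0963 = 126.3 d.
K_eq = L / Σ(b_i/K_i) = 23.75 / 126.3 = 0.1881 m/day.
Q = K_eq · A · (Δh/L) = 0.1881 × 1410 × (6.49/23.75) = 72.46 m³/day.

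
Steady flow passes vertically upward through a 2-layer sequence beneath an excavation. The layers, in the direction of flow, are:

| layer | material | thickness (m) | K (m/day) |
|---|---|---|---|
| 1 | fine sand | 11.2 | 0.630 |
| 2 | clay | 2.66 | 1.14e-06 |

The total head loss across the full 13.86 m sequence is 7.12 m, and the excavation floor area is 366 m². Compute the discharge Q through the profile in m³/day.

Flow is perpendicular to layering, so the layers act in series and the equivalent K is the thickness-weighted harmonic mean.
Total thickness L = 11.2 + 2.66 = 13.86 m.
Σ(b_i/K_i) = 11.2/0.630 + 2.66/1.14e-06 = 2.333e+06 d.
K_eq = L / Σ(b_i/K_i) = 13.86 / 2.333e+06 = 5.940e-06 m/day.
Q = K_eq · A · (Δh/L) = 5.940e-06 × 366 × (7.12/13.86) = 0.001117 m³/day.

0.00112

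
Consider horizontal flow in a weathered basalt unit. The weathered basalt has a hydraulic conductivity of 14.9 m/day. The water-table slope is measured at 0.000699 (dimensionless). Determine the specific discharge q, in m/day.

Hydraulic gradient i = 0.000699.
Specific discharge q = K · i = 14.90 × 0.0006990 = 0.01042 m/day.

0.0104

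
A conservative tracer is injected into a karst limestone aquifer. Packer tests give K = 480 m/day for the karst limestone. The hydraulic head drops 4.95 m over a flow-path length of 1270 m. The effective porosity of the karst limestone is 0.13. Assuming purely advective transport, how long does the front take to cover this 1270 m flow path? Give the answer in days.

Hydraulic gradient i = Δh / L = 4.95 / 1270 = 0.003898.
Darcy flux q = K · i = 480.0 × 0.003898 = 1.871 m/day.
Seepage velocity v = q / n_e = 1.871 / 0.13 = 14.39 m/day.
Travel time t = L / v = 1270 / 14.39 = 88.25 days.

88.2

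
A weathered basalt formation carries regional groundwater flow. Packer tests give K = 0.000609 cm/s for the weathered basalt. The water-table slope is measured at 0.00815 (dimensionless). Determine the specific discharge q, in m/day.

Convert K: 0.000609 cm/s × 864 = 0.5262 m/day.
Hydraulic gradient i = 0.00815.
Specific discharge q = K · i = 0.5262 × 0.008150 = 0.004288 m/day.

0.00429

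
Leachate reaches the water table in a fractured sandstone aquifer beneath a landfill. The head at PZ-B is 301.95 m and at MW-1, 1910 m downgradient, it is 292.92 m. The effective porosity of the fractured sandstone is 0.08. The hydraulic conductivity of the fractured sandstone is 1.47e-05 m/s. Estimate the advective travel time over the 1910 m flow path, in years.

69.7

Convert K: 1.47e-05 m/s × 86400 = 1.270 m/day.
Hydraulic gradient i = (301.95 − 292.92) / 1910 = 9.03 / 1910 = 0.004728.
Darcy flux q = K · i = 1.270 × 0.004728 = 0.006005 m/day.
Seepage velocity v = q / n_e = 0.006005 / 0.08 = 0.07506 m/day.
Travel time t = L / v = 1910 / 0.07506 = 25447 days = 69.67 years.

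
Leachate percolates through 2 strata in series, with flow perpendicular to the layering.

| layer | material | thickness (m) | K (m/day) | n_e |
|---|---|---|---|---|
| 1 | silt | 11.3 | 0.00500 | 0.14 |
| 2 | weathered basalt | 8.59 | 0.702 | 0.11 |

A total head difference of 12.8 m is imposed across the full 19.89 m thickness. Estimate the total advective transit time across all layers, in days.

449

With flow normal to the layers, continuity requires the same specific discharge q through every layer.
Σ(b_i/K_i) = 11.3/0.00500 + 8.59/0.702 = 2272 d.
q = Δh / Σ(b_i/K_i) = 12.8 / 2272 = 0.005633 m/day.
In each layer the seepage velocity is v_i = q/n_i, so the layer transit time is t_i = b_i·n_i / q:
  layer 1 (silt): t_1 = 11.3 × 0.14 / 0.005633 = 280.8 d
  layer 2 (weathered basalt): t_2 = 8.59 × 0.11 / 0.005633 = 167.7 d
Total t = Σ t_i = 448.6 days.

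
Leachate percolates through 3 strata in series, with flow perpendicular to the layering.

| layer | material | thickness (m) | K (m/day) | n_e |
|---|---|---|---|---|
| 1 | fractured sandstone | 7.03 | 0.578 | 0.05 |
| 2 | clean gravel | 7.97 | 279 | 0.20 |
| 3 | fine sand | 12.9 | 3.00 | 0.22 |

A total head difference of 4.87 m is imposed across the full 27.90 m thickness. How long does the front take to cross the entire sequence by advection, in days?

With flow normal to the layers, continuity requires the same specific discharge q through every layer.
Σ(b_i/K_i) = 7.03/0.578 + 7.97/279 + 12.9/3.00 = 16.49 d.
q = Δh / Σ(b_i/K_i) = 4.87 / 16.49 = 0.2953 m/day.
In each layer the seepage velocity is v_i = q/n_i, so the layer transit time is t_i = b_i·n_i / q:
  layer 1 (fractured sandstone): t_1 = 7.03 × 0.05 / 0.2953 = 1.190 d
  layer 2 (clean gravel): t_2 = 7.97 × 0.20 / 0.2953 = 5.398 d
  layer 3 (fine sand): t_3 = 12.9 × 0.22 / 0.2953 = 9.610 d
Total t = Σ t_i = 16.20 days.

16.2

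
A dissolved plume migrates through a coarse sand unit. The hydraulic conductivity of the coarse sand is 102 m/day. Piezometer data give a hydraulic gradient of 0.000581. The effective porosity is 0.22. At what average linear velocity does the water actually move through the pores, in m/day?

Hydraulic gradient i = 0.000581.
Darcy flux q = K · i = 102.0 × 0.0005810 = 0.05926 m/day.
Seepage velocity v = q / n_e = 0.05926 / 0.22 = 0.2694 m/day.

0.269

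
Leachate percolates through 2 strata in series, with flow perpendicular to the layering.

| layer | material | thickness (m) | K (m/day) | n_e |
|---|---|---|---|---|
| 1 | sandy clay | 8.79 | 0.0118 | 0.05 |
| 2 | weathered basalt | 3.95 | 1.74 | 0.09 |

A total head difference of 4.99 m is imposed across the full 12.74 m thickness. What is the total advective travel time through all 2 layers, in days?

With flow normal to the layers, continuity requires the same specific discharge q through every layer.
Σ(b_i/K_i) = 8.79/0.0118 + 3.95/1.74 = 747.2 d.
q = Δh / Σ(b_i/K_i) = 4.99 / 747.2 = 0.006678 m/day.
In each layer the seepage velocity is v_i = q/n_i, so the layer transit time is t_i = b_i·n_i / q:
  layer 1 (sandy clay): t_1 = 8.79 × 0.05 / 0.006678 = 65.81 d
  layer 2 (weathered basalt): t_2 = 3.95 × 0.09 / 0.006678 = 53.23 d
Total t = Σ t_i = 119.0 days.

119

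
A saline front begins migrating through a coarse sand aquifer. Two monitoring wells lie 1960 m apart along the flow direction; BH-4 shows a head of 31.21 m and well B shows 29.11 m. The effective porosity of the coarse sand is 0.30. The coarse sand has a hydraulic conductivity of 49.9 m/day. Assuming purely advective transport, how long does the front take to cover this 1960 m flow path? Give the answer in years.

Hydraulic gradient i = (31.21 − 29.11) / 1960 = 2.1 / 1960 = 0.001071.
Darcy flux q = K · i = 49.90 × 0.001071 = 0.05346 m/day.
Seepage velocity v = q / n_e = 0.05346 / 0.30 = 0.1782 m/day.
Travel time t = L / v = 1960 / 0.1782 = 10998 days = 30.11 years.

30.1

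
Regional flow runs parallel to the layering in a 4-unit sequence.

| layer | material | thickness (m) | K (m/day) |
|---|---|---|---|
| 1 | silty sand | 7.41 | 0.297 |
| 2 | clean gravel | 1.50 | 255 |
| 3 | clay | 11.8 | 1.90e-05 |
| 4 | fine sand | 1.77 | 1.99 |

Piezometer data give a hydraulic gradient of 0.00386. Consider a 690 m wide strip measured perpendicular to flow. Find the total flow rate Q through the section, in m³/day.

1030

Flow is parallel to layering, so each bed carries its own Darcy discharge and the transmissivities add.
Σ(K_i·b_i) = 0.297×7.41 + 255×1.50 + 1.90e-05×11.8 + 1.99×1.77 = 388.2 m²/day.
Hydraulic gradient i = 0.00386.
Q = Σ(K_i·b_i) · W · i = 388.2 × 690 × 0.003860 = 1034 m³/day.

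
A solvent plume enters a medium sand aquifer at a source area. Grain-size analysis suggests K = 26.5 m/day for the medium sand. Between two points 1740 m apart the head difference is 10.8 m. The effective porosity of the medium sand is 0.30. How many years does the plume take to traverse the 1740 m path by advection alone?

Hydraulic gradient i = Δh / L = 10.8 / 1740 = 0.006207.
Darcy flux q = K · i = 26.50 × 0.006207 = 0.1645 m/day.
Seepage velocity v = q / n_e = 0.1645 / 0.30 = 0.5483 m/day.
Travel time t = L / v = 1740 / 0.5483 = 3174 days = 8.689 years.

8.69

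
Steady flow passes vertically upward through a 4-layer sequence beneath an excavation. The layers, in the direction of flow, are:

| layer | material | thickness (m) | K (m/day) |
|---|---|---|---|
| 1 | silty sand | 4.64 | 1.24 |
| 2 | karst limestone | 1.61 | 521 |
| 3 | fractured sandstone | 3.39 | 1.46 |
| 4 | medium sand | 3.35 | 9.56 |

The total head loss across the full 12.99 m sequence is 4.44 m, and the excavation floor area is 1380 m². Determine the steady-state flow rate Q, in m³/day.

955

Flow is perpendicular to layering, so the layers act in series and the equivalent K is the thickness-weighted harmonic mean.
Total thickness L = 4.64 + 1.61 + 3.39 + 3.35 = 12.99 m.
Σ(b_i/K_i) = 4.64/1.24 + 1.61/521 + 3.39/1.46 + 3.35/9.56 = 6.417 d.
K_eq = L / Σ(b_i/K_i) = 12.99 / 6.417 = 2.024 m/day.
Q = K_eq · A · (Δh/L) = 2.024 × 1380 × (4.44/12.99) = 954.8 m³/day.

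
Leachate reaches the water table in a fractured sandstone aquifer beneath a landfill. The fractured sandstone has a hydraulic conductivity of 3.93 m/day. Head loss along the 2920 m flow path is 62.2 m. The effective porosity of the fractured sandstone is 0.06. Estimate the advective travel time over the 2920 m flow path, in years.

5.73

Hydraulic gradient i = Δh / L = 62.2 / 2920 = 0.02130.
Darcy flux q = K · i = 3.930 × 0.02130 = 0.08371 m/day.
Seepage velocity v = q / n_e = 0.08371 / 0.06 = 1.395 m/day.
Travel time t = L / v = 2920 / 1.395 = 2093 days = 5.730 years.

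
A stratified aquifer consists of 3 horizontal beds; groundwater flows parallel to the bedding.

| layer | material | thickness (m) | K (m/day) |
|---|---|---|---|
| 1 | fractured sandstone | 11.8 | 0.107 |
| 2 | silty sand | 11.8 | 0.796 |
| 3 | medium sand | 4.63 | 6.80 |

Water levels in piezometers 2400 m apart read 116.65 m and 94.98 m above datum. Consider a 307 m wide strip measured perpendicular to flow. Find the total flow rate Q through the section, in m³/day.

Flow is parallel to layering, so each bed carries its own Darcy discharge and the transmissivities add.
Σ(K_i·b_i) = 0.107×11.8 + 0.796×11.8 + 6.80×4.63 = 42.14 m²/day.
Hydraulic gradient i = (116.65 − 94.98) / 2400 = 21.67 / 2400 = 0.009029.
Q = Σ(K_i·b_i) · W · i = 42.14 × 307 × 0.009029 = 116.8 m³/day.

117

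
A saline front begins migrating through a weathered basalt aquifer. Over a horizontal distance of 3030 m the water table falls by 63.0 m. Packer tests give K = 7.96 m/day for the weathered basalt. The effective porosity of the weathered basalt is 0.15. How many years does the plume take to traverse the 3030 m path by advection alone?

7.52

Hydraulic gradient i = Δh / L = 63.0 / 3030 = 0.02079.
Darcy flux q = K · i = 7.960 × 0.02079 = 0.1655 m/day.
Seepage velocity v = q / n_e = 0.1655 / 0.15 = 1.103 m/day.
Travel time t = L / v = 3030 / 1.103 = 2746 days = 7.519 years.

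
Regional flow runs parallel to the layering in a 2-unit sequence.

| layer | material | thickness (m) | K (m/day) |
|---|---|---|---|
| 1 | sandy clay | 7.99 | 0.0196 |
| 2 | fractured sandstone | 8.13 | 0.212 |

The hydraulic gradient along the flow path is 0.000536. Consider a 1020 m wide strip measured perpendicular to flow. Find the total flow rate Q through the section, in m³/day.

1.03

Flow is parallel to layering, so each bed carries its own Darcy discharge and the transmissivities add.
Σ(K_i·b_i) = 0.0196×7.99 + 0.212×8.13 = 1.880 m²/day.
Hydraulic gradient i = 0.000536.
Q = Σ(K_i·b_i) · W · i = 1.880 × 1020 × 0.0005360 = 1.028 m³/day.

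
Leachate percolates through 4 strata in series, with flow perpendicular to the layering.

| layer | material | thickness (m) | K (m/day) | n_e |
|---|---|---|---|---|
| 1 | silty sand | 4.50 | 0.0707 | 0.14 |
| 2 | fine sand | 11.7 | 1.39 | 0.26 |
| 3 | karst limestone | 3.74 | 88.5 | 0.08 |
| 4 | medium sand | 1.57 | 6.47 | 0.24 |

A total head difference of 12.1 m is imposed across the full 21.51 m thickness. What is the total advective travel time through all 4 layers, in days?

With flow normal to the layers, continuity requires the same specific discharge q through every layer.
Σ(b_i/K_i) = 4.50/0.0707 + 11.7/1.39 + 3.74/88.5 + 1.57/6.47 = 72.35 d.
q = Δh / Σ(b_i/K_i) = 12.1 / 72.35 = 0.1672 m/day.
In each layer the seepage velocity is v_i = q/n_i, so the layer transit time is t_i = b_i·n_i / q:
  layer 1 (silty sand): t_1 = 4.50 × 0.14 / 0.1672 = 3.767 d
  layer 2 (fine sand): t_2 = 11.7 × 0.26 / 0.1672 = 18.19 d
  layer 3 (karst limestone): t_3 = 3.74 × 0.08 / 0.1672 = 1.789 d
  layer 4 (medium sand): t_4 = 1.57 × 0.24 / 0.1672 = 2.253 d
Total t = Σ t_i = 26.00 days.

26.0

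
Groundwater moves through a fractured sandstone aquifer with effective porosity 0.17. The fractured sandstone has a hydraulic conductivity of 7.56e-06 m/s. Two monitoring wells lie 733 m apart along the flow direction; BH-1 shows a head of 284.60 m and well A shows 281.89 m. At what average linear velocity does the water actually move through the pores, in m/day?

Convert K: 7.56e-06 m/s × 86400 = 0.6532 m/day.
Hydraulic gradient i = (284.60 − 281.89) / 733 = 2.71 / 733 = 0.003697.
Darcy flux q = K · i = 0.6532 × 0.003697 = 0.002415 m/day.
Seepage velocity v = q / n_e = 0.002415 / 0.17 = 0.01421 m/day.

0.0142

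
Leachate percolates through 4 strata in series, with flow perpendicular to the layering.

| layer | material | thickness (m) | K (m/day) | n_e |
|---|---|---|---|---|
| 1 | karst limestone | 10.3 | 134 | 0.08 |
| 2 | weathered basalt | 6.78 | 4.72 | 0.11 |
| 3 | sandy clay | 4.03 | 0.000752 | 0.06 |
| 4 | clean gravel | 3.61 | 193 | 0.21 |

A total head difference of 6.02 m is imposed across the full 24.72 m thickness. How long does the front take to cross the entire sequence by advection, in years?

With flow normal to the layers, continuity requires the same specific discharge q through every layer.
Σ(b_i/K_i) = 10.3/134 + 6.78/4.72 + 4.03/0.000752 + 3.61/193 = 5361 d.
q = Δh / Σ(b_i/K_i) = 6.02 / 5361 = 0.001123 m/day.
In each layer the seepage velocity is v_i = q/n_i, so the layer transit time is t_i = b_i·n_i / q:
  layer 1 (karst limestone): t_1 = 10.3 × 0.08 / 0.001123 = 733.7 d
  layer 2 (weathered basalt): t_2 = 6.78 × 0.11 / 0.001123 = 664.1 d
  layer 3 (sandy clay): t_3 = 4.03 × 0.06 / 0.001123 = 215.3 d
  layer 4 (clean gravel): t_4 = 3.61 × 0.21 / 0.001123 = 675.1 d
Total t = Σ t_i = 2288 days = 6.265 years.

6.26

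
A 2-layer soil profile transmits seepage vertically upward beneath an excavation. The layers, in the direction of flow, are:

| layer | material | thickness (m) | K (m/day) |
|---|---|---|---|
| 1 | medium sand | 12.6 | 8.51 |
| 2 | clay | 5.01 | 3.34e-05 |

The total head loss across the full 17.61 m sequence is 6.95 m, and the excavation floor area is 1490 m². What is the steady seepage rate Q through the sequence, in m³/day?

Flow is perpendicular to layering, so the layers act in series and the equivalent K is the thickness-weighted harmonic mean.
Total thickness L = 12.6 + 5.01 = 17.61 m.
Σ(b_i/K_i) = 12.6/8.51 + 5.01/3.34e-05 = 1.500e+05 d.
K_eq = L / Σ(b_i/K_i) = 17.61 / 1.500e+05 = 0.0001174 m/day.
Q = K_eq · A · (Δh/L) = 0.0001174 × 1490 × (6.95/17.61) = 0.06904 m³/day.

0.0690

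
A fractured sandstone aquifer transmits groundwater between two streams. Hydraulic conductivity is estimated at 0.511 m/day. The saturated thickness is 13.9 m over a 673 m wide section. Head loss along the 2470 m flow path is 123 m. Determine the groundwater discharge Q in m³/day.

Cross-sectional area A = 673 × 13.9 = 9355 m².
Hydraulic gradient i = Δh / L = 123 / 2470 = 0.04980.
Darcy's law: Q = K · A · i = 0.5110 × 9355 × 0.04980 = 238.0 m³/day.

238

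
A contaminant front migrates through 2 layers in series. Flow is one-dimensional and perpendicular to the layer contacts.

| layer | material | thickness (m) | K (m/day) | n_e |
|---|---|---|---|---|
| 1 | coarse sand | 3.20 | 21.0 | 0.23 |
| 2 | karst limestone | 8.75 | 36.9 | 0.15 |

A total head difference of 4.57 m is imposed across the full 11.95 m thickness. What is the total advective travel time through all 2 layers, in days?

With flow normal to the layers, continuity requires the same specific discharge q through every layer.
Σ(b_i/K_i) = 3.20/21.0 + 8.75/36.9 = 0.3895 d.
q = Δh / Σ(b_i/K_i) = 4.57 / 0.3895 = 11.73 m/day.
In each layer the seepage velocity is v_i = q/n_i, so the layer transit time is t_i = b_i·n_i / q:
  layer 1 (coarse sand): t_1 = 3.20 × 0.23 / 11.73 = 0.06273 d
  layer 2 (karst limestone): t_2 = 8.75 × 0.15 / 11.73 = 0.1119 d
Total t = Σ t_i = 0.1746 days.

0.175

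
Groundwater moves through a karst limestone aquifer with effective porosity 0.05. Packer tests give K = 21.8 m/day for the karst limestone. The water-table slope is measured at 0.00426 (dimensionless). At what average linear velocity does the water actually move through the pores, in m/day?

Hydraulic gradient i = 0.00426.
Darcy flux q = K · i = 21.80 × 0.004260 = 0.09287 m/day.
Seepage velocity v = q / n_e = 0.09287 / 0.05 = 1.857 m/day.

1.86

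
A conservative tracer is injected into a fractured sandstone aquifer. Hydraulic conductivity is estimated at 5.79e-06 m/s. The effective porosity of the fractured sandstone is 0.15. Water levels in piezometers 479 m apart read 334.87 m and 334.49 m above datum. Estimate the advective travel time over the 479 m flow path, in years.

Convert K: 5.79e-06 m/s × 86400 = 0.5003 m/day.
Hydraulic gradient i = (334.87 − 334.49) / 479 = 0.38 / 479 = 0.0007933.
Darcy flux q = K · i = 0.5003 × 0.0007933 = 0.0003969 m/day.
Seepage velocity v = q / n_e = 0.0003969 / 0.15 = 0.002646 m/day.
Travel time t = L / v = 479 / 0.002646 = 1.810e+05 days = 495.7 years.

496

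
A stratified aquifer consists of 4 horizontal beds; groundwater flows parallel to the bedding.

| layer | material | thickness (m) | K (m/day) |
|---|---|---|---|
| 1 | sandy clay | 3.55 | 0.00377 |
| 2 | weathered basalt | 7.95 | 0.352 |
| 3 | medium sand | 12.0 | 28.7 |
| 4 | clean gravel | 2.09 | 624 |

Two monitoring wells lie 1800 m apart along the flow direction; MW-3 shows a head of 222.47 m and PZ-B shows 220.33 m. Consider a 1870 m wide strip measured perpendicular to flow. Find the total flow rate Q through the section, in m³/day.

3670

Flow is parallel to layering, so each bed carries its own Darcy discharge and the transmissivities add.
Σ(K_i·b_i) = 0.00377×3.55 + 0.352×7.95 + 28.7×12.0 + 624×2.09 = 1651 m²/day.
Hydraulic gradient i = (222.47 − 220.33) / 1800 = 2.14 / 1800 = 0.001189.
Q = Σ(K_i·b_i) · W · i = 1651 × 1870 × 0.001189 = 3671 m³/day.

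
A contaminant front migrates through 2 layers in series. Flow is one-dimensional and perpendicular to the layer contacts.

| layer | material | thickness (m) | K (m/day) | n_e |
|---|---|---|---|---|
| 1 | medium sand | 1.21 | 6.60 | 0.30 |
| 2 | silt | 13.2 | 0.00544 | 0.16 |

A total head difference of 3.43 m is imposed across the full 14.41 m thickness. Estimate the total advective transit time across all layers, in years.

4.79

With flow normal to the layers, continuity requires the same specific discharge q through every layer.
Σ(b_i/K_i) = 1.21/6.60 + 13.2/0.00544 = 2427 d.
q = Δh / Σ(b_i/K_i) = 3.43 / 2427 = 0.001413 m/day.
In each layer the seepage velocity is v_i = q/n_i, so the layer transit time is t_i = b_i·n_i / q:
  layer 1 (medium sand): t_1 = 1.21 × 0.30 / 0.001413 = 256.8 d
  layer 2 (silt): t_2 = 13.2 × 0.16 / 0.001413 = 1494 d
Total t = Σ t_i = 1751 days = 4.794 years.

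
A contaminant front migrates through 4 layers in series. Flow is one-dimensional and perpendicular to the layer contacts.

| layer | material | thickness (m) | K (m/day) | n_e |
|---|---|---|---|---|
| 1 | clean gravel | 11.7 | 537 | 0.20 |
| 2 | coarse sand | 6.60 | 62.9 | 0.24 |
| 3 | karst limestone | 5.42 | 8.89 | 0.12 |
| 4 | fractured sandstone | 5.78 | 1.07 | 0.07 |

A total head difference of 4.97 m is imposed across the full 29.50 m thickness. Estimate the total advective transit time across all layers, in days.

With flow normal to the layers, continuity requires the same specific discharge q through every layer.
Σ(b_i/K_i) = 11.7/537 + 6.60/62.9 + 5.42/8.89 + 5.78/1.07 = 6.138 d.
q = Δh / Σ(b_i/K_i) = 4.97 / 6.138 = 0.8097 m/day.
In each layer the seepage velocity is v_i = q/n_i, so the layer transit time is t_i = b_i·n_i / q:
  layer 1 (clean gravel): t_1 = 11.7 × 0.20 / 0.8097 = 2.890 d
  layer 2 (coarse sand): t_2 = 6.60 × 0.24 / 0.8097 = 1.956 d
  layer 3 (karst limestone): t_3 = 5.42 × 0.12 / 0.8097 = 0.8033 d
  layer 4 (fractured sandstone): t_4 = 5.78 × 0.07 / 0.8097 = 0.4997 d
Total t = Σ t_i = 6.149 days.

6.15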